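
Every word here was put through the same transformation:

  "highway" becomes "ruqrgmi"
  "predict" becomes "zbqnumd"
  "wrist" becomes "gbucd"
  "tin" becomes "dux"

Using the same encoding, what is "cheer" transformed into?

mrqqb

The shift depends on letter class: consonant h→r is +10, but vowel i→u is +12. The rule splits by letter class: vowels +12, consonants +10.
For cheer: c(cons)+10=m, h(cons)+10=r, e(vowel)+12=q, e(vowel)+12=q, r(cons)+10=b.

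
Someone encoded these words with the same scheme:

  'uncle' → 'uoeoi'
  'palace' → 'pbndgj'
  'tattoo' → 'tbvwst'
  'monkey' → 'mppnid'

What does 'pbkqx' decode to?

Letter i (0-indexed) is shifted by i+0, so successive shifts are 0, 1, 2, ….
Undoing it on pbkqx: p−0=p, b−1=a, k−2=i, q−3=n, x−4=t.

paint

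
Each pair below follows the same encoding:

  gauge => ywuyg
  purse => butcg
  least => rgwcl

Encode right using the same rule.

g(6)→y(24) and a(0)→w(22) fit y≡9x+22 (mod 26); the inverse of 9 mod 26 is 3. Treating letters as 0–25, the rule is x ↦ 9x + 22 (mod 26).
For right: r(17)→9·17+22≡19=t; i(8)→9·8+22≡16=q; g(6)→9·6+22≡24=y; h(7)→9·7+22≡7=h; t(19)→9·19+22≡11=l (all mod 26).

tqyhl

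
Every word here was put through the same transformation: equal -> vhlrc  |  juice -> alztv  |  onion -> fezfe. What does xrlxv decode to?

It's a constant shift of +17 (ROT17).
Decoding xrlxv: x−17=g, r−17=a, l−17=u, x−17=g, v−17=e.

gauge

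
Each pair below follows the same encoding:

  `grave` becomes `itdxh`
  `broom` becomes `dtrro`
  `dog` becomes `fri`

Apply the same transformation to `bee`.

The rule splits by letter class: vowels +3, consonants +2.
Applying it to bee: b(cons)+2=d, e(vowel)+3=h, e(vowel)+3=h.

dhh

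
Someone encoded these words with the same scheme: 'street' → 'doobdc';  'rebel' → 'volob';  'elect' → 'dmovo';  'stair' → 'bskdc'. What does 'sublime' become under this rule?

Read the word backwards and shift each letter +10.
On sublime: reverse → emilbus; then shift: e+10=o, m+10=w, i+10=s, l+10=v, b+10=l, u+10=e, s+10=c.

owsvlec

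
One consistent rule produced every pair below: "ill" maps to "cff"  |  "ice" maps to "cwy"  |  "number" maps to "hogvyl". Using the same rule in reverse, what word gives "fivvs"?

lobby

Every letter moves 20 places later in the alphabet, wrapping around z→a.
Decoding fivvs: f−20=l, i−20=o, v−20=b, v−20=b, s−20=y.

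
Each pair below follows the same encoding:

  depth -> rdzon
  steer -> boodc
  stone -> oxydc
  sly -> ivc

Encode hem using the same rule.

The output letters match the input read backwards, each shifted +10: depth reversed is htped. The word is reversed, then every letter is shifted forward by 10.
On hem: reverse → meh; then shift: m+10=w, e+10=o, h+10=r.

wor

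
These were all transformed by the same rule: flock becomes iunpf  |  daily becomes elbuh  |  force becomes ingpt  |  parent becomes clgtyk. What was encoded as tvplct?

escape

Treating letters as 0–25, the rule is x ↦ 15x + 11 (mod 26).
Reversing it on tvplct: t(19)→7·(19−11)≡4=e; v(21)→7·(21−11)≡18=s; p(15)→7·(15−11)≡2=c; l(11)→7·(11−11)≡0=a; c(2)→7·(2−11)≡15=p; t(19)→7·(19−11)≡4=e (all mod 26).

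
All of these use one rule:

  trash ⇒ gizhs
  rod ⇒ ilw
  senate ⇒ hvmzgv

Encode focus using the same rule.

Each pair mirrors across the alphabet (t↔g, r↔i, a↔z): positions sum to 25. Each letter is replaced by its mirror in the alphabet: a↔z, b↔y, c↔x, and so on (the Atbash cipher).
On focus: f↔u, o↔l, c↔x, u↔f, s↔h.

ulxfh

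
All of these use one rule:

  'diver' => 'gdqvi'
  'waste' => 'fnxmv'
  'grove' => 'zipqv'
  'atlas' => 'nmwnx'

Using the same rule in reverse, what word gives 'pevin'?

d(3)→g(6) and i(8)→d(3) fit y≡15x+13 (mod 26); the inverse of 15 mod 26 is 7. This is an affine cipher: with a=0,…,z=25, each position x becomes (15x+13) mod 26.
Undoing it on pevin: p(15)→7·(15−13)≡14=o; e(4)→7·(4−13)≡15=p; v(21)→7·(21−13)≡4=e; i(8)→7·(8−13)≡17=r; n(13)→7·(13−13)≡0=a (all mod 26).

opera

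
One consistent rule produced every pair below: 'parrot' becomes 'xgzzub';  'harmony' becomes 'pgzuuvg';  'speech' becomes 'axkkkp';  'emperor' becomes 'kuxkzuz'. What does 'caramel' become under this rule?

The shift depends on letter class: consonant p→x is +8, but vowel a→g is +6. Vowels shift forward by 6 and consonants shift forward by 8.
Applying it to caramel: c(cons)+8=k, a(vowel)+6=g, r(cons)+8=z, a(vowel)+6=g, m(cons)+8=u, e(vowel)+6=k, l(cons)+8=t.

kgzgukt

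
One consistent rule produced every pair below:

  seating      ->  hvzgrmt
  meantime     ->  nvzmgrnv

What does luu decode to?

Each pair mirrors across the alphabet (s↔h, e↔v, a↔z): positions sum to 25. Each letter is replaced by its mirror in the alphabet: a↔z, b↔y, c↔x, and so on (the Atbash cipher).
Reversing it on luu: l↔o, u↔f, u↔f.

off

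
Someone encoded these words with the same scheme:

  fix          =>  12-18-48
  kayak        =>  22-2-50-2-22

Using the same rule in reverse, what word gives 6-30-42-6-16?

Each letter becomes 2×(its alphabet position, a=1..z=26).
Decoding 6-30-42-6-16: 6→(6−0)÷2=3=c, 30→(30−0)÷2=15=o, 42→(42−0)÷2=21=u, 6→(6−0)÷2=3=c, 16→(16−0)÷2=8=h.

couch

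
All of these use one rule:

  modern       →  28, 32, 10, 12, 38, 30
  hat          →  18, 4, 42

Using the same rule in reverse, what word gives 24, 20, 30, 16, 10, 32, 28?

kingdom

m(#13)→28 and o(#15)→32: differences scale by 2, so n = 2·pos + 2. Each letter becomes 2×(its alphabet position, a=1..z=26) + 2.
Reversing it on 24, 20, 30, 16, 10, 32, 28: 24→(24−2)÷2=11=k, 20→(20−2)÷2=9=i, 30→(30−2)÷2=14=n, 16→(16−2)÷2=7=g, 10→(10−2)÷2=4=d, 32→(32−2)÷2=15=o, 28→(28−2)÷2=13=m.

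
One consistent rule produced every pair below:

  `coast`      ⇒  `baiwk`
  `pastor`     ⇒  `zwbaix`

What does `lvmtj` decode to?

blend

The output letters match the input read backwards, each shifted +8: coast reversed is tsaoc. The word is reversed, then every letter is shifted forward by 8.
Reversing it on lvmtj: shift back: l−8=d, v−8=n, m−8=e, t−8=l, j−8=b → dnelb; then reverse → blend.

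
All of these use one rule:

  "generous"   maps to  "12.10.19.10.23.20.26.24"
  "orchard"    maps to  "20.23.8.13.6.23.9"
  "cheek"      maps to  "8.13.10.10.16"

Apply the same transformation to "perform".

21.10.23.11.20.23.18

g is letter #7 and maps to 12: an offset of 5. Each letter is replaced by its alphabet position (a=1..z=26) + 5.
Applying it to perform: p=16→21, e=5→10, r=18→23, f=6→11, o=15→20, r=18→23, m=13→18.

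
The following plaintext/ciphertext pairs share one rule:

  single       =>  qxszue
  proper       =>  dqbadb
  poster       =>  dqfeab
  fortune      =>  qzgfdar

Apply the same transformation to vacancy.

The output letters match the input read backwards, each shifted +12: single reversed is elgnis. Two steps: reverse the string, then apply a Caesar shift of +12.
Applying it to vacancy: reverse → ycnacav; then shift: y+12=k, c+12=o, n+12=z, a+12=m, c+12=o, a+12=m, v+12=h.

kozmomh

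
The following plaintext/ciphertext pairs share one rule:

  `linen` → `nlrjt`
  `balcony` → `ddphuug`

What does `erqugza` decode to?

compass

In linen: l→n is +2, i→l is +3, n→r is +4, e→j is +5 — the shift increases by 1 each position. Letter i (0-indexed) is shifted by i+2, so successive shifts are 2, 3, 4, ….
Undoing it on erqugza: e−2=c, r−3=o, q−4=m, u−5=p, g−6=a, z−7=s, a−8=s.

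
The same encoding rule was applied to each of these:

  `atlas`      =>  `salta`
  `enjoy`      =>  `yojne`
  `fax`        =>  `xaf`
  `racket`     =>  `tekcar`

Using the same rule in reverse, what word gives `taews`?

sweat

The word is simply reversed.
Decoding taews: then reverse → sweat.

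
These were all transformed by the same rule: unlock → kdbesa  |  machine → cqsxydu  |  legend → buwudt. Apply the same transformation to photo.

fxeje

Compare letters: u→k is +16, n→d is +16, l→b is +16 — a constant shift. It's a constant shift of +16 (ROT16).
For photo: p+16=f, h+16=x, o+16=e, t+16=j, o+16=e.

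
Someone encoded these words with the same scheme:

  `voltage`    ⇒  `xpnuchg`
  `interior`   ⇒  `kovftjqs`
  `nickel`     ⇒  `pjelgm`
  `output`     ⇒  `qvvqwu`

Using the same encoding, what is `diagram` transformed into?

Shifts by position in voltage: pos 0: v→x (+2), pos 1: o→p (+1), pos 2: l→n (+2), pos 3: t→u (+1) — repeating every 2. A repeating key of period 2 is used — shifts +2, +1 over and over.
Applying it to diagram: d+2=f, i+1=j, a+2=c, g+1=h, r+2=t, a+1=b, m+2=o.

fjchtbo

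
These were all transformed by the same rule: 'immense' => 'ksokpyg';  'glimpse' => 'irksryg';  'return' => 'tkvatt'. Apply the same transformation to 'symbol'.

ueohqr

Shifts by position in immense: pos 0: i→k (+2), pos 1: m→s (+6), pos 2: m→o (+2), pos 3: e→k (+6) — repeating every 2. A repeating key of period 2 is used — shifts +2, +6 over and over.
Applying it to symbol: s+2=u, y+6=e, m+2=o, b+6=h, o+2=q, l+6=r.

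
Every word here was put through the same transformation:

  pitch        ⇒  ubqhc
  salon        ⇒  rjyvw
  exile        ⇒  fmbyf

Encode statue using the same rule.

Treating letters as 0–25, the rule is x ↦ 25x + 9 (mod 26).
For statue: s(18)→25·18+9≡17=r; t(19)→25·19+9≡16=q; a(0)→25·0+9≡9=j; t(19)→25·19+9≡16=q; u(20)→25·20+9≡15=p; e(4)→25·4+9≡5=f (all mod 26).

rqjqpf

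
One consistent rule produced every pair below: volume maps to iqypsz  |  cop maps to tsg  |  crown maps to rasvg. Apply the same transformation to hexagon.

rskebil

The word is reversed, then every letter is shifted forward by 4.
On hexagon: reverse → nogaxeh; then shift: n+4=r, o+4=s, g+4=k, a+4=e, x+4=b, e+4=i, h+4=l.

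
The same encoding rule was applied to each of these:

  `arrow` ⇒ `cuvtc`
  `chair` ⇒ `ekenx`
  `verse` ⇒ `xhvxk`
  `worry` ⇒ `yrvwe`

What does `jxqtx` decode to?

humor

The shift increases by 1 at each position, starting from +2: 2, 3, 4, ….
Decoding jxqtx: j−2=h, x−3=u, q−4=m, t−5=o, x−6=r.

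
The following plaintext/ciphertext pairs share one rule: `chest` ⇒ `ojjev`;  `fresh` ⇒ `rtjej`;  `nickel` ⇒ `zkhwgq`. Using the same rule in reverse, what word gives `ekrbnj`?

simple

The shifts repeat in a cycle of length 3: positions 0,1,… shift by +12, +2, +5, then the pattern repeats.
Undoing it on ekrbnj: e−12=s, k−2=i, r−5=m, b−12=p, n−2=l, j−5=e.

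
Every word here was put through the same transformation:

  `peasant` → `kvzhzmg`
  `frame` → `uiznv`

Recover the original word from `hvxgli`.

Letters are reflected about the middle of the alphabet (position → 25−position): Atbash.
Undoing it on hvxgli: h↔s, v↔e, x↔c, g↔t, l↔o, i↔r.

sector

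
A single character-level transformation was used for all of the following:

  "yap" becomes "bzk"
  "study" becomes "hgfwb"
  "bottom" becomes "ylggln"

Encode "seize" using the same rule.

hvrav

Each pair mirrors across the alphabet (y↔b, a↔z, p↔k): positions sum to 25. This is the alphabet-reversal cipher (Atbash): a becomes z, b becomes y, etc.
Applying it to seize: s↔h, e↔v, i↔r, z↔a, e↔v.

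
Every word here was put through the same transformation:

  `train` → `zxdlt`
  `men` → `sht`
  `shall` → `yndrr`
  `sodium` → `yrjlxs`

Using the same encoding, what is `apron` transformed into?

The shift depends on letter class: consonant t→z is +6, but vowel a→d is +3. Two shifts are in play — +3 for a/e/i/o/u, +6 for every other letter.
Applying it to apron: a(vowel)+3=d, p(cons)+6=v, r(cons)+6=x, o(vowel)+3=r, n(cons)+6=t.

dvxrt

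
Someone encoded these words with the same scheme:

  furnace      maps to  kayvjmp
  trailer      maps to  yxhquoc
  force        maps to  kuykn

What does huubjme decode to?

contact

In furnace: f→k is +5, u→a is +6, r→y is +7, n→v is +8 — the shift increases by 1 each position. Each letter shifts forward by (position + 5), i.e. 5, 6, 7, … — the shift grows by one for each successive letter.
Undoing it on huubjme: h−5=c, u−6=o, u−7=n, b−8=t, j−9=a, m−10=c, e−11=t.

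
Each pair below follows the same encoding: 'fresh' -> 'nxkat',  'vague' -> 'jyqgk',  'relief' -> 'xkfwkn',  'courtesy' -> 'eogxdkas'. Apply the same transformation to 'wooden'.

moohkl

Treating letters as 0–25, the rule is x ↦ 3x + 24 (mod 26).
On wooden: w(22)→3·22+24≡12=m; o(14)→3·14+24≡14=o; o(14)→3·14+24≡14=o; d(3)→3·3+24≡7=h; e(4)→3·4+24≡10=k; n(13)→3·13+24≡11=l (all mod 26).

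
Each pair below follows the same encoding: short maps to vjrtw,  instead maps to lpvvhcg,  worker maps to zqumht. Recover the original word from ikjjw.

It's a Vigenère-style cipher with numeric key [3,2]: position i shifts by key[i mod 2].
Reversing it on ikjjw: i−3=f, k−2=i, j−3=g, j−2=h, w−3=t.

fight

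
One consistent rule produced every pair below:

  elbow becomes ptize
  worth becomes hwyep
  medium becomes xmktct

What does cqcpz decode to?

Shifts by position in elbow: pos 0: e→p (+11), pos 1: l→t (+8), pos 2: b→i (+7), pos 3: o→z (+11), pos 4: w→e (+8) — repeating every 3. It's a Vigenère-style cipher with numeric key [11,8,7]: position i shifts by key[i mod 3].
Decoding cqcpz: c−11=r, q−8=i, c−7=v, p−11=e, z−8=r.

river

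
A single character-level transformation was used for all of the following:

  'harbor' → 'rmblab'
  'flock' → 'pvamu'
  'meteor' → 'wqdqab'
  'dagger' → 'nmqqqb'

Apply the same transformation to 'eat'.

qmd

The shift depends on letter class: consonant h→r is +10, but vowel a→m is +12. The rule splits by letter class: vowels +12, consonants +10.
On eat: e(vowel)+12=q, a(vowel)+12=m, t(cons)+10=d.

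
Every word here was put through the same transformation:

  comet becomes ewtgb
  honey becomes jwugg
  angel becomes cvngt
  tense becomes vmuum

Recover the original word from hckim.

fudge

Shifts by position in comet: pos 0: c→e (+2), pos 1: o→w (+8), pos 2: m→t (+7), pos 3: e→g (+2), pos 4: t→b (+8) — repeating every 3. A repeating key of period 3 is used — shifts +2, +8, +7 over and over.
Undoing it on hckim: h−2=f, c−8=u, k−7=d, i−2=g, m−8=e.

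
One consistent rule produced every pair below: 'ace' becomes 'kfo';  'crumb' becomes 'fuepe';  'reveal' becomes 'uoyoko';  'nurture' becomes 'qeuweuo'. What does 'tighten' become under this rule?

The shift depends on letter class: consonant c→f is +3, but vowel a→k is +10. The rule splits by letter class: vowels +10, consonants +3.
Applying it to tighten: t(cons)+3=w, i(vowel)+10=s, g(cons)+3=j, h(cons)+3=k, t(cons)+3=w, e(vowel)+10=o, n(cons)+3=q.

wsjkwoq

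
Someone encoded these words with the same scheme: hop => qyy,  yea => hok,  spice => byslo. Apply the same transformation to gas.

The shift depends on letter class: consonant h→q is +9, but vowel o→y is +10. Vowels shift forward by 10 and consonants shift forward by 9.
For gas: g(cons)+9=p, a(vowel)+10=k, s(cons)+9=b.

pkb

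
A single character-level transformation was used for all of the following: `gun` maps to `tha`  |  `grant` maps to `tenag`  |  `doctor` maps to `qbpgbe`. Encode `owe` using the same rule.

Compare letters: g→t is +13, u→h is +13, n→a is +13 — a constant shift. This is a Caesar cipher with shift 13.
For owe: o+13=b, w+13=j, e+13=r.

bjr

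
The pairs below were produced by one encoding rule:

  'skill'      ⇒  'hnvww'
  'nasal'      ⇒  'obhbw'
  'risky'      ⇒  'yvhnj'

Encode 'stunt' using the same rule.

s(18)→h(7) and k(10)→n(13) fit y≡9x+1 (mod 26); the inverse of 9 mod 26 is 3. Each letter's alphabet position (a=0..z=25) is mapped through 9·x+1 mod 26 — an affine cipher.
Applying it to stunt: s(18)→9·18+1≡7=h; t(19)→9·19+1≡16=q; u(20)→9·20+1≡25=z; n(13)→9·13+1≡14=o; t(19)→9·19+1≡16=q (all mod 26).

hqzoq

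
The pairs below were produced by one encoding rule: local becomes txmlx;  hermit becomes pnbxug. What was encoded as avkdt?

smash

Letter i (0-indexed) is shifted by i+8, so successive shifts are 8, 9, 10, ….
Undoing it on avkdt: a−8=s, v−9=m, k−10=a, d−11=s, t−12=h.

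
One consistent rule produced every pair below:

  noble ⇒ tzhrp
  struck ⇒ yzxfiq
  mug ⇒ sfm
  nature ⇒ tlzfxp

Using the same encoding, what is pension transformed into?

vptytzt

The shift depends on letter class: consonant n→t is +6, but vowel o→z is +11. Two shifts are in play — +11 for a/e/i/o/u, +6 for every other letter.
Applying it to pension: p(cons)+6=v, e(vowel)+11=p, n(cons)+6=t, s(cons)+6=y, i(vowel)+11=t, o(vowel)+11=z, n(cons)+6=t.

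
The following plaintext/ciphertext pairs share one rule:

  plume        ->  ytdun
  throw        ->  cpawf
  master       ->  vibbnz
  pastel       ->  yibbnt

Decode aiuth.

A repeating key of period 2 is used — shifts +9, +8 over and over.
Reversing it on aiuth: a−9=r, i−8=a, u−9=l, t−8=l, h−9=y.

rally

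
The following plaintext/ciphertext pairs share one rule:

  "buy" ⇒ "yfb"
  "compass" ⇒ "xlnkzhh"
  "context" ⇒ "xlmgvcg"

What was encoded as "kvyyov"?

pebble

This is the alphabet-reversal cipher (Atbash): a becomes z, b becomes y, etc.
Undoing it on kvyyov: k↔p, v↔e, y↔b, y↔b, o↔l, v↔e.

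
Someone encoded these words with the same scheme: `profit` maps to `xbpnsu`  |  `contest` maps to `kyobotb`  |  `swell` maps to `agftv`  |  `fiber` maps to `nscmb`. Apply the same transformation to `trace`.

bbbko

Shifts by position in profit: pos 0: p→x (+8), pos 1: r→b (+10), pos 2: o→p (+1), pos 3: f→n (+8), pos 4: i→s (+10), pos 5: t→u (+1) — repeating every 3. The shifts repeat in a cycle of length 3: positions 0,1,… shift by +8, +10, +1, then the pattern repeats.
For trace: t+8=b, r+10=b, a+1=b, c+8=k, e+10=o.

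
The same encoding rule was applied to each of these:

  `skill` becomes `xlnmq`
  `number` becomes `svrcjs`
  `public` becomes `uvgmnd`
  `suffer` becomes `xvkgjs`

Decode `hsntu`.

It's a Vigenère-style cipher with numeric key [5,1]: position i shifts by key[i mod 2].
Reversing it on hsntu: h−5=c, s−1=r, n−5=i, t−1=s, u−5=p.

crisp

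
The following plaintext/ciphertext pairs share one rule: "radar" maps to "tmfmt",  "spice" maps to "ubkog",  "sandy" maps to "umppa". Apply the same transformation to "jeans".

lqczu

It's a Vigenère-style cipher with numeric key [2,12]: position i shifts by key[i mod 2].
Applying it to jeans: j+2=l, e+12=q, a+2=c, n+12=z, s+2=u.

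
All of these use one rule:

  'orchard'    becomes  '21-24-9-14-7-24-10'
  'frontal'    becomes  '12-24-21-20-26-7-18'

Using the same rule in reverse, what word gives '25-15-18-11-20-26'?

silent

o is letter #15 and maps to 21: an offset of 6. The number is (letter's place in the alphabet, a=1) + 6.
Decoding 25-15-18-11-20-26: 25→(25−6)÷1=19=s, 15→(15−6)÷1=9=i, 18→(18−6)÷1=12=l, 11→(11−6)÷1=5=e, 20→(20−6)÷1=14=n, 26→(26−6)÷1=20=t.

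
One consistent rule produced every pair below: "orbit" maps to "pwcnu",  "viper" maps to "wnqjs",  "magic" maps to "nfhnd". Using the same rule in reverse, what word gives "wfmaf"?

valve

Shifts by position in orbit: pos 0: o→p (+1), pos 1: r→w (+5), pos 2: b→c (+1), pos 3: i→n (+5) — repeating every 2. A repeating key of period 2 is used — shifts +1, +5 over and over.
Reversing it on wfmaf: w−1=v, f−5=a, m−1=l, a−5=v, f−1=e.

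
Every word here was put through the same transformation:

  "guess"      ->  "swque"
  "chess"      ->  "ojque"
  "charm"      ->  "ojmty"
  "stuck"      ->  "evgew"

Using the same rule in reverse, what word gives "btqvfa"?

Shifts by position in guess: pos 0: g→s (+12), pos 1: u→w (+2), pos 2: e→q (+12), pos 3: s→u (+2) — repeating every 2. It's a Vigenère-style cipher with numeric key [12,2]: position i shifts by key[i mod 2].
Decoding btqvfa: b−12=p, t−2=r, q−12=e, v−2=t, f−12=t, a−2=y.

pretty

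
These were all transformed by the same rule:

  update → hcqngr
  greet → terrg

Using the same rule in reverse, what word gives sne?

Compare letters: u→h is +13, p→c is +13, d→q is +13 — a constant shift. Each letter is shifted forward by 13 in the alphabet (a Caesar shift of +13).
Reversing it on sne: s−13=f, n−13=a, e−13=r.

far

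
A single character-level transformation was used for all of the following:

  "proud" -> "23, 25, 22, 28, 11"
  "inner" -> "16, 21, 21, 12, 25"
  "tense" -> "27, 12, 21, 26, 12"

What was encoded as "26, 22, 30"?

sow

p is letter #16 and maps to 23: an offset of 7. The number is (letter's place in the alphabet, a=1) + 7.
Reversing it on 26, 22, 30: 26→(26−7)÷1=19=s, 22→(22−7)÷1=15=o, 30→(30−7)÷1=23=w.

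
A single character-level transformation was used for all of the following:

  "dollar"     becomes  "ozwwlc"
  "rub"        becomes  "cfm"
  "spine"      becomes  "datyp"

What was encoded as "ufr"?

Compare letters: d→o is +11, o→z is +11, l→w is +11 — a constant shift. Each letter is shifted forward by 11 in the alphabet (a Caesar shift of +11).
Decoding ufr: u−11=j, f−11=u, r−11=g.

jug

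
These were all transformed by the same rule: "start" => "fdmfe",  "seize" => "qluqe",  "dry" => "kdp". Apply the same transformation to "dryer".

Read the word backwards and shift each letter +12.
For dryer: reverse → reyrd; then shift: r+12=d, e+12=q, y+12=k, r+12=d, d+12=p.

dqkdp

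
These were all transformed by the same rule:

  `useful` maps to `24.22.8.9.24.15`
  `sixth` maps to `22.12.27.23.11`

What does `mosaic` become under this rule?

Each letter is replaced by its alphabet position (a=1..z=26) + 3.
For mosaic: m=13→16, o=15→18, s=19→22, a=1→4, i=9→12, c=3→6.

16.18.22.4.12.6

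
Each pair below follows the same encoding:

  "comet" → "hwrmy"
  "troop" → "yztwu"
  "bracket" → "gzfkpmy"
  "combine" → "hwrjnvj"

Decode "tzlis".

organ

Shifts by position in comet: pos 0: c→h (+5), pos 1: o→w (+8), pos 2: m→r (+5), pos 3: e→m (+8) — repeating every 2. A repeating key of period 2 is used — shifts +5, +8 over and over.
Decoding tzlis: t−5=o, z−8=r, l−5=g, i−8=a, s−5=n.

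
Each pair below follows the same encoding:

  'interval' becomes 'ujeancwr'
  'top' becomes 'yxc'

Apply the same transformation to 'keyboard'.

Read the word backwards and shift each letter +9.
Applying it to keyboard: reverse → draobyek; then shift: d+9=m, r+9=a, a+9=j, o+9=x, b+9=k, y+9=h, e+9=n, k+9=t.

majxkhnt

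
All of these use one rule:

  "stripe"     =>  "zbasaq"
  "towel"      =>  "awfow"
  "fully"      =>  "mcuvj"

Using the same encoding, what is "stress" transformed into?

zbaode

In stripe: s→z is +7, t→b is +8, r→a is +9, i→s is +10 — the shift increases by 1 each position. Each letter shifts forward by (position + 7), i.e. 7, 8, 9, … — the shift grows by one for each successive letter.
Applying it to stress: s+7=z, t+8=b, r+9=a, e+10=o, s+11=d, s+12=e.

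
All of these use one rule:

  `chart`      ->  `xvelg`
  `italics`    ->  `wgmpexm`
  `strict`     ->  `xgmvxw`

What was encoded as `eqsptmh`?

The word is reversed, then every letter is shifted forward by 4.
Reversing it on eqsptmh: shift back: e−4=a, q−4=m, s−4=o, p−4=l, t−4=p, m−4=i, h−4=d → amolpid; then reverse → diploma.

diploma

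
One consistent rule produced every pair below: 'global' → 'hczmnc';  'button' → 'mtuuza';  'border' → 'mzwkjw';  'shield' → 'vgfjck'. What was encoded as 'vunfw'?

stair

This is an affine cipher: with a=0,…,z=25, each position x becomes (25x+13) mod 26.
Reversing it on vunfw: v(21)→25·(21−13)≡18=s; u(20)→25·(20−13)≡19=t; n(13)→25·(13−13)≡0=a; f(5)→25·(5−13)≡8=i; w(22)→25·(22−13)≡17=r (all mod 26).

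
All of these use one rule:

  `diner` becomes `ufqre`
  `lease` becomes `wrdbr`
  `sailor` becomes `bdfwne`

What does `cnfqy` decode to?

joint

Treating letters as 0–25, the rule is x ↦ 23x + 3 (mod 26).
Undoing it on cnfqy: c(2)→17·(2−3)≡9=j; n(13)→17·(13−3)≡14=o; f(5)→17·(5−3)≡8=i; q(16)→17·(16−3)≡13=n; y(24)→17·(24−3)≡19=t (all mod 26).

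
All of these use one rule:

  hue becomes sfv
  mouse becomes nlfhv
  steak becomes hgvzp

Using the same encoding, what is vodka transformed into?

Each pair mirrors across the alphabet (h↔s, u↔f, e↔v): positions sum to 25. Each letter is replaced by its mirror in the alphabet: a↔z, b↔y, c↔x, and so on (the Atbash cipher).
For vodka: v↔e, o↔l, d↔w, k↔p, a↔z.

elwpz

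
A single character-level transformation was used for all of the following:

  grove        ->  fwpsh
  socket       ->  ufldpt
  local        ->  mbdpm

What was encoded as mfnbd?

camel

The output letters match the input read backwards, each shifted +1: grove reversed is evorg. The word is reversed, then every letter is shifted forward by 1.
Decoding mfnbd: shift back: m−1=l, f−1=e, n−1=m, b−1=a, d−1=c → lemac; then reverse → camel.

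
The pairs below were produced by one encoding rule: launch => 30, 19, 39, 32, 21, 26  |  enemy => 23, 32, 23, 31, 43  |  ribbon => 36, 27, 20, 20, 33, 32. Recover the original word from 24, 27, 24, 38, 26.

fifth

l is letter #12 and maps to 30: an offset of 18. Letters become their 1-based position plus 18 (so a→19, b→20, …).
Reversing it on 24, 27, 24, 38, 26: 24→(24−18)÷1=6=f, 27→(27−18)÷1=9=i, 24→(24−18)÷1=6=f, 38→(38−18)÷1=20=t, 26→(26−18)÷1=8=h.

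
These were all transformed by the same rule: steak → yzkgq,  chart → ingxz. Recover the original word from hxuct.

This is a Caesar cipher with shift 6.
Decoding hxuct: h−6=b, x−6=r, u−6=o, c−6=w, t−6=n.

brown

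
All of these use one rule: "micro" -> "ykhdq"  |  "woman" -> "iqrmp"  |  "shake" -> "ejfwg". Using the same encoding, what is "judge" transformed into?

vwisg

Shifts by position in micro: pos 0: m→y (+12), pos 1: i→k (+2), pos 2: c→h (+5), pos 3: r→d (+12), pos 4: o→q (+2) — repeating every 3. The shifts repeat in a cycle of length 3: positions 0,1,… shift by +12, +2, +5, then the pattern repeats.
For judge: j+12=v, u+2=w, d+5=i, g+12=s, e+2=g.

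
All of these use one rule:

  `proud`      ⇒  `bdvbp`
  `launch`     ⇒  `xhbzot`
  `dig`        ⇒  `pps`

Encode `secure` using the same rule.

Vowels shift forward by 7 and consonants shift forward by 12.
On secure: s(cons)+12=e, e(vowel)+7=l, c(cons)+12=o, u(vowel)+7=b, r(cons)+12=d, e(vowel)+7=l.

elobdl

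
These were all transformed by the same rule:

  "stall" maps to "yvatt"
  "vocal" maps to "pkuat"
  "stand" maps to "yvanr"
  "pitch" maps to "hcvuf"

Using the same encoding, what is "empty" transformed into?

oqhvg

s(18)→y(24) and t(19)→v(21) fit y≡23x+0 (mod 26); the inverse of 23 mod 26 is 17. Each letter's alphabet position (a=0..z=25) is mapped through 23·x+0 mod 26 — an affine cipher.
Applying it to empty: e(4)→23·4+0≡14=o; m(12)→23·12+0≡16=q; p(15)→23·15+0≡7=h; t(19)→23·19+0≡21=v; y(24)→23·24+0≡6=g (all mod 26).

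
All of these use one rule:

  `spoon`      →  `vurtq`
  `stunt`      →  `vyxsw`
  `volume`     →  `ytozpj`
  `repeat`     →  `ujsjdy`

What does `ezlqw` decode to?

Shifts by position in spoon: pos 0: s→v (+3), pos 1: p→u (+5), pos 2: o→r (+3), pos 3: o→t (+5) — repeating every 2. A repeating key of period 2 is used — shifts +3, +5 over and over.
Undoing it on ezlqw: e−3=b, z−5=u, l−3=i, q−5=l, w−3=t.

built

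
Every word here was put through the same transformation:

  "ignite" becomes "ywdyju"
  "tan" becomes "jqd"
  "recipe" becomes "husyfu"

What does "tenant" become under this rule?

This is a Caesar cipher with shift 16.
On tenant: t+16=j, e+16=u, n+16=d, a+16=q, n+16=d, t+16=j.

judqdj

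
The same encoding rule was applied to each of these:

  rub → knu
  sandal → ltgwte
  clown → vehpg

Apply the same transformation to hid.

Compare letters: r→k is +19, u→n is +19, b→u is +19 — a constant shift. It's a constant shift of +19 (ROT19).
Applying it to hid: h+19=a, i+19=b, d+19=w.

abw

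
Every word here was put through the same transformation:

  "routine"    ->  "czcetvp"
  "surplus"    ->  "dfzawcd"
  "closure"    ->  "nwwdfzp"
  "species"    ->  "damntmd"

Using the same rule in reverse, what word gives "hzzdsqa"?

worship

Shifts by position in routine: pos 0: r→c (+11), pos 1: o→z (+11), pos 2: u→c (+8), pos 3: t→e (+11), pos 4: i→t (+11), pos 5: n→v (+8) — repeating every 3. It's a Vigenère-style cipher with numeric key [11,11,8]: position i shifts by key[i mod 3].
Undoing it on hzzdsqa: h−11=w, z−11=o, z−8=r, d−11=s, s−11=h, q−8=i, a−11=p.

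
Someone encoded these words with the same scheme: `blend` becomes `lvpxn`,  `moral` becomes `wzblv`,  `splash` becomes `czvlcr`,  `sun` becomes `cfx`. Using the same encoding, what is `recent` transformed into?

bpmpxd

Vowels shift forward by 11 and consonants shift forward by 10.
On recent: r(cons)+10=b, e(vowel)+11=p, c(cons)+10=m, e(vowel)+11=p, n(cons)+10=x, t(cons)+10=d.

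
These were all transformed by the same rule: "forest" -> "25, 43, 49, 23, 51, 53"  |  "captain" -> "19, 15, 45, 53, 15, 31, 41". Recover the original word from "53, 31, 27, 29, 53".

f(#6)→25 and o(#15)→43: differences scale by 2, so n = 2·pos + 13. The formula is n = 2×(alphabet index, a=1) + 13.
Undoing it on 53, 31, 27, 29, 53: 53→(53−13)÷2=20=t, 31→(31−13)÷2=9=i, 27→(27−13)÷2=7=g, 29→(29−13)÷2=8=h, 53→(53−13)÷2=20=t.

tight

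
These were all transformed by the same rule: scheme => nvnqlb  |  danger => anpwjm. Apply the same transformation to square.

The word is reversed, then every letter is shifted forward by 9.
Applying it to square: reverse → erauqs; then shift: e+9=n, r+9=a, a+9=j, u+9=d, q+9=z, s+9=b.

najdzb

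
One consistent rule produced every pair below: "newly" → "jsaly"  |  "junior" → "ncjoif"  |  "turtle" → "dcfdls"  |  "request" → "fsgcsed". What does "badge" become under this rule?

vwtqs

n(13)→j(9) and e(4)→s(18) fit y≡25x+22 (mod 26); the inverse of 25 mod 26 is 25. Treating letters as 0–25, the rule is x ↦ 25x + 22 (mod 26).
Applying it to badge: b(1)→25·1+22≡21=v; a(0)→25·0+22≡22=w; d(3)→25·3+22≡19=t; g(6)→25·6+22≡16=q; e(4)→25·4+22≡18=s (all mod 26).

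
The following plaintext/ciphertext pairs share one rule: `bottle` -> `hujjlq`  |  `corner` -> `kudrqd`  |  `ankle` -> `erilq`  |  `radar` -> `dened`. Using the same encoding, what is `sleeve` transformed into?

glqqpq

b(1)→h(7) and o(14)→u(20) fit y≡3x+4 (mod 26); the inverse of 3 mod 26 is 9. This is an affine cipher: with a=0,…,z=25, each position x becomes (3x+4) mod 26.
For sleeve: s(18)→3·18+4≡6=g; l(11)→3·11+4≡11=l; e(4)→3·4+4≡16=q; e(4)→3·4+4≡16=q; v(21)→3·21+4≡15=p; e(4)→3·4+4≡16=q (all mod 26).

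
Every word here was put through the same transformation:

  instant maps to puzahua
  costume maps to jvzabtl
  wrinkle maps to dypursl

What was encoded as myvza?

frost

Compare letters: i→p is +7, n→u is +7, s→z is +7 — a constant shift. It's a constant shift of +7 (ROT7).
Decoding myvza: m−7=f, y−7=r, v−7=o, z−7=s, a−7=t.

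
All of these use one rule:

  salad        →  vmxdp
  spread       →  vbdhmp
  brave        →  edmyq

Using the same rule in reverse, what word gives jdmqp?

grand

Shifts by position in salad: pos 0: s→v (+3), pos 1: a→m (+12), pos 2: l→x (+12), pos 3: a→d (+3), pos 4: d→p (+12) — repeating every 3. It's a Vigenère-style cipher with numeric key [3,12,12]: position i shifts by key[i mod 3].
Decoding jdmqp: j−3=g, d−12=r, m−12=a, q−3=n, p−12=d.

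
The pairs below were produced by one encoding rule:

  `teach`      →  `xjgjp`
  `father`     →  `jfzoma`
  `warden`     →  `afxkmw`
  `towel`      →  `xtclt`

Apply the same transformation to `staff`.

In teach: t→x is +4, e→j is +5, a→g is +6, c→j is +7 — the shift increases by 1 each position. Each letter shifts forward by (position + 4), i.e. 4, 5, 6, … — the shift grows by one for each successive letter.
On staff: s+4=w, t+5=y, a+6=g, f+7=m, f+8=n.

wygmn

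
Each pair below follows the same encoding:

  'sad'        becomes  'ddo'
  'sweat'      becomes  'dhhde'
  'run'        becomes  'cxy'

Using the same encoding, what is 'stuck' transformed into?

dexnv

The shift depends on letter class: consonant s→d is +11, but vowel a→d is +3. The rule splits by letter class: vowels +3, consonants +11.
For stuck: s(cons)+11=d, t(cons)+11=e, u(vowel)+3=x, c(cons)+11=n, k(cons)+11=v.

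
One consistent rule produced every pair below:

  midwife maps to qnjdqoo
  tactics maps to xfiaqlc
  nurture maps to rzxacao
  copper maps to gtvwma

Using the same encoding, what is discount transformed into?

In midwife: m→q is +4, i→n is +5, d→j is +6, w→d is +7 — the shift increases by 1 each position. Letter i (0-indexed) is shifted by i+4, so successive shifts are 4, 5, 6, ….
For discount: d+4=h, i+5=n, s+6=y, c+7=j, o+8=w, u+9=d, n+10=x, t+11=e.

hnyjwdxe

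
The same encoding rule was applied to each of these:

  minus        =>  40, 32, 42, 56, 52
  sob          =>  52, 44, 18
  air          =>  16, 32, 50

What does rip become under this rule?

m(#13)→40 and i(#9)→32: differences scale by 2, so n = 2·pos + 14. With a=1..z=26, the number is 2·pos + 14.
For rip: r=18→50, i=9→32, p=16→46.

50, 32, 46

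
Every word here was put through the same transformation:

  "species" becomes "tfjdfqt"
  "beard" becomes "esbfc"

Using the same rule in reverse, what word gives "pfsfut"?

stereo

The word is reversed, then every letter is shifted forward by 1.
Reversing it on pfsfut: shift back: p−1=o, f−1=e, s−1=r, f−1=e, u−1=t, t−1=s → oerets; then reverse → stereo.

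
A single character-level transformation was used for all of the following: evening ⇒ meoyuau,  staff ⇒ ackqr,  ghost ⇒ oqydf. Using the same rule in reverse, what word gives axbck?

sorry

In evening: e→m is +8, v→e is +9, e→o is +10, n→y is +11 — the shift increases by 1 each position. Letter i (0-indexed) is shifted by i+8, so successive shifts are 8, 9, 10, ….
Reversing it on axbck: a−8=s, x−9=o, b−10=r, c−11=r, k−12=y.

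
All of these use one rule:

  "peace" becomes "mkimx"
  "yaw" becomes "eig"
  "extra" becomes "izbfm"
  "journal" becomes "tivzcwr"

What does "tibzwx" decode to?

The output letters match the input read backwards, each shifted +8: peace reversed is ecaep. The word is reversed, then every letter is shifted forward by 8.
Reversing it on tibzwx: shift back: t−8=l, i−8=a, b−8=t, z−8=r, w−8=o, x−8=p → latrop; then reverse → portal.

portal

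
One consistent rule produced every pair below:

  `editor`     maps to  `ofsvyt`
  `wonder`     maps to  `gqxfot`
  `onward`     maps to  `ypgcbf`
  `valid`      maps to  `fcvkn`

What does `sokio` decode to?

image

Shifts by position in editor: pos 0: e→o (+10), pos 1: d→f (+2), pos 2: i→s (+10), pos 3: t→v (+2) — repeating every 2. It's a Vigenère-style cipher with numeric key [10,2]: position i shifts by key[i mod 2].
Reversing it on sokio: s−10=i, o−2=m, k−10=a, i−2=g, o−10=e.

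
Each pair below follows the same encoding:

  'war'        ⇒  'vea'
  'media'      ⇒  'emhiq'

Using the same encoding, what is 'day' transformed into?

ceh

Two steps: reverse the string, then apply a Caesar shift of +4.
For day: reverse → yad; then shift: y+4=c, a+4=e, d+4=h.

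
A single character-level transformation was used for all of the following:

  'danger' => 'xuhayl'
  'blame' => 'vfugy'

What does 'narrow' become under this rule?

Compare letters: d→x is +20, a→u is +20, n→h is +20 — a constant shift. This is a Caesar cipher with shift 20.
For narrow: n+20=h, a+20=u, r+20=l, r+20=l, o+20=i, w+20=q.

hulliq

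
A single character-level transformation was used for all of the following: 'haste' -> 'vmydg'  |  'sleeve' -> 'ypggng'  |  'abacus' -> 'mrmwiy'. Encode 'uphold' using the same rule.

h(7)→v(21) and a(0)→m(12) fit y≡5x+12 (mod 26); the inverse of 5 mod 26 is 21. Treating letters as 0–25, the rule is x ↦ 5x + 12 (mod 26).
Applying it to uphold: u(20)→5·20+12≡8=i; p(15)→5·15+12≡9=j; h(7)→5·7+12≡21=v; o(14)→5·14+12≡4=e; l(11)→5·11+12≡15=p; d(3)→5·3+12≡1=b (all mod 26).

ijvepb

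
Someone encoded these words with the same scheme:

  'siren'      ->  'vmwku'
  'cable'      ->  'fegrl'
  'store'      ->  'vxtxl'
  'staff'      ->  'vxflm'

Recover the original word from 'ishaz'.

focus

In siren: s→v is +3, i→m is +4, r→w is +5, e→k is +6 — the shift increases by 1 each position. The shift increases by 1 at each position, starting from +3: 3, 4, 5, ….
Undoing it on ishaz: i−3=f, s−4=o, h−5=c, a−6=u, z−7=s.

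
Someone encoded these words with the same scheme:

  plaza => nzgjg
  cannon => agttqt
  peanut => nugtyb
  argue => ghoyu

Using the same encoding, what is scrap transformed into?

p(15)→n(13) and l(11)→z(25) fit y≡23x+6 (mod 26); the inverse of 23 mod 26 is 17. Treating letters as 0–25, the rule is x ↦ 23x + 6 (mod 26).
Applying it to scrap: s(18)→23·18+6≡4=e; c(2)→23·2+6≡0=a; r(17)→23·17+6≡7=h; a(0)→23·0+6≡6=g; p(15)→23·15+6≡13=n (all mod 26).

eahgn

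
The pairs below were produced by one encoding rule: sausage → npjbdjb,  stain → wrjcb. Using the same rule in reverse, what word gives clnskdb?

Two steps: reverse the string, then apply a Caesar shift of +9.
Undoing it on clnskdb: shift back: c−9=t, l−9=c, n−9=e, s−9=j, k−9=b, d−9=u, b−9=s → tcejbus; then reverse → subject.

subject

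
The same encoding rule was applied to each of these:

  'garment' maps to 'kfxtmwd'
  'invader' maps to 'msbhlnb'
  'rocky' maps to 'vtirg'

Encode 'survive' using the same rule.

In garment: g→k is +4, a→f is +5, r→x is +6, m→t is +7 — the shift increases by 1 each position. Letter i (0-indexed) is shifted by i+4, so successive shifts are 4, 5, 6, ….
On survive: s+4=w, u+5=z, r+6=x, v+7=c, i+8=q, v+9=e, e+10=o.

wzxcqeo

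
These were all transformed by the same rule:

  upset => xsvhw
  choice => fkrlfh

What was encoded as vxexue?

Compare letters: u→x is +3, p→s is +3, s→v is +3 — a constant shift. Each letter is shifted forward by 3 in the alphabet (a Caesar shift of +3).
Decoding vxexue: v−3=s, x−3=u, e−3=b, x−3=u, u−3=r, e−3=b.

suburb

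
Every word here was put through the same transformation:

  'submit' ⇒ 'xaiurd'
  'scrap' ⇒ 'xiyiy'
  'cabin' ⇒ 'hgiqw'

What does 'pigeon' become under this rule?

uonmxx

Letter i (0-indexed) is shifted by i+5, so successive shifts are 5, 6, 7, ….
Applying it to pigeon: p+5=u, i+6=o, g+7=n, e+8=m, o+9=x, n+10=x.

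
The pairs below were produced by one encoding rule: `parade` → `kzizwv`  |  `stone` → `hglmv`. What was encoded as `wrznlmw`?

diamond

Each pair mirrors across the alphabet (p↔k, a↔z, r↔i): positions sum to 25. This is the alphabet-reversal cipher (Atbash): a becomes z, b becomes y, etc.
Undoing it on wrznlmw: w↔d, r↔i, z↔a, n↔m, l↔o, m↔n, w↔d.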